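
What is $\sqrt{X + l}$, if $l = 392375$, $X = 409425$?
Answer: $10 \sqrt{8018} \approx 895.43$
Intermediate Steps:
$\sqrt{X + l} = \sqrt{409425 + 392375} = \sqrt{801800} = 10 \sqrt{8018}$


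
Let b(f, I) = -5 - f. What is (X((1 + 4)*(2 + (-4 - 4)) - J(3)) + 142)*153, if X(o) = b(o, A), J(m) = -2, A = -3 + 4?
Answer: 25245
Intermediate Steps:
A = 1
X(o) = -5 - o
(X((1 + 4)*(2 + (-4 - 4)) - J(3)) + 142)*153 = ((-5 - ((1 + 4)*(2 + (-4 - 4)) - 1*(-2))) + 142)*153 = ((-5 - (5*(2 - 8) + 2)) + 142)*153 = ((-5 - (5*(-6) + 2)) + 142)*153 = ((-5 - (-30 + 2)) + 142)*153 = ((-5 - 1*(-28)) + 142)*153 = ((-5 + 28) + 142)*153 = (23 + 142)*153 = 165*153 = 25245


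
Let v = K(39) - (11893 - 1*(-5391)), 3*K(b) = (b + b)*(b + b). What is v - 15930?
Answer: -31186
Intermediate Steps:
K(b) = 4*b²/3 (K(b) = ((b + b)*(b + b))/3 = ((2*b)*(2*b))/3 = (4*b²)/3 = 4*b²/3)
v = -15256 (v = (4/3)*39² - (11893 - 1*(-5391)) = (4/3)*1521 - (11893 + 5391) = 2028 - 1*17284 = 2028 - 17284 = -15256)
v - 15930 = -15256 - 15930 = -31186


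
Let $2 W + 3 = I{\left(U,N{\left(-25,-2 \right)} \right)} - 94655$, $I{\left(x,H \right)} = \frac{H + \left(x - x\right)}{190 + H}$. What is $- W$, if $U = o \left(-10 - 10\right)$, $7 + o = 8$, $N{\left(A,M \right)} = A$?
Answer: $\frac{3123719}{66} \approx 47329.0$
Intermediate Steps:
$o = 1$ ($o = -7 + 8 = 1$)
$U = -20$ ($U = 1 \left(-10 - 10\right) = 1 \left(-20\right) = -20$)
$I{\left(x,H \right)} = \frac{H}{190 + H}$ ($I{\left(x,H \right)} = \frac{H + 0}{190 + H} = \frac{H}{190 + H}$)
$W = - \frac{3123719}{66}$ ($W = - \frac{3}{2} + \frac{- \frac{25}{190 - 25} - 94655}{2} = - \frac{3}{2} + \frac{- \frac{25}{165} - 94655}{2} = - \frac{3}{2} + \frac{\left(-25\right) \frac{1}{165} - 94655}{2} = - \frac{3}{2} + \frac{- \frac{5}{33} - 94655}{2} = - \frac{3}{2} + \frac{1}{2} \left(- \frac{3123620}{33}\right) = - \frac{3}{2} - \frac{1561810}{33} = - \frac{3123719}{66} \approx -47329.0$)
$- W = \left(-1\right) \left(- \frac{3123719}{66}\right) = \frac{3123719}{66}$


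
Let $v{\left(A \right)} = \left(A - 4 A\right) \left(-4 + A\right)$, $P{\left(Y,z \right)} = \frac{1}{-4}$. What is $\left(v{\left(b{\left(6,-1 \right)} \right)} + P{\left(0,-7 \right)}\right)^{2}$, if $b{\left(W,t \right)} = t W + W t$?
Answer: $\frac{5313025}{16} \approx 3.3206 \cdot 10^{5}$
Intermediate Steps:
$P{\left(Y,z \right)} = - \frac{1}{4}$
$b{\left(W,t \right)} = 2 W t$ ($b{\left(W,t \right)} = W t + W t = 2 W t$)
$v{\left(A \right)} = - 3 A \left(-4 + A\right)$
$\left(v{\left(b{\left(6,-1 \right)} \right)} + P{\left(0,-7 \right)}\right)^{2} = \left(3 \cdot 2 \cdot 6 \left(-1\right) \left(4 - 2 \cdot 6 \left(-1\right)\right) - \frac{1}{4}\right)^{2} = \left(3 \left(-12\right) \left(4 - -12\right) - \frac{1}{4}\right)^{2} = \left(3 \left(-12\right) \left(4 + 12\right) - \frac{1}{4}\right)^{2} = \left(3 \left(-12\right) 16 - \frac{1}{4}\right)^{2} = \left(-576 - \frac{1}{4}\right)^{2} = \left(- \frac{2305}{4}\right)^{2} = \frac{5313025}{16}$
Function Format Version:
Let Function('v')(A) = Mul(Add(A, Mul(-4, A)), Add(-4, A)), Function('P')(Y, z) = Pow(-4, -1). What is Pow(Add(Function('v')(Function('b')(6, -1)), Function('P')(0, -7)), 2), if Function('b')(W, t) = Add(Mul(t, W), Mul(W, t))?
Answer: Rational(5313025, 16) ≈ 3.3206e+5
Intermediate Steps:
Function('P')(Y, z) = Rational(-1, 4)
Function('b')(W, t) = Mul(2, W, t) (Function('b')(W, t) = Add(Mul(W, t), Mul(W, t)) = Mul(2, W, t))
Function('v')(A) = Mul(-3, A, Add(-4, A)) (Function('v')(A) = Mul(Mul(-3, A), Add(-4, A)) = Mul(-3, A, Add(-4, A)))
Pow(Add(Function('v')(Function('b')(6, -1)), Function('P')(0, -7)), 2) = Pow(Add(Mul(3, Mul(2, 6, -1), Add(4, Mul(-1, Mul(2, 6, -1)))), Rational(-1, 4)), 2) = Pow(Add(Mul(3, -12, Add(4, Mul(-1, -12))), Rational(-1, 4)), 2) = Pow(Add(Mul(3, -12, Add(4, 12)), Rational(-1, 4)), 2) = Pow(Add(Mul(3, -12, 16), Rational(-1, 4)), 2) = Pow(Add(-576, Rational(-1, 4)), 2) = Pow(Rational(-2305, 4), 2) = Rational(5313025, 16)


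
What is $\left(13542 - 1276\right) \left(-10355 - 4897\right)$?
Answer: $-187081032$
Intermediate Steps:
$\left(13542 - 1276\right) \left(-10355 - 4897\right) = 12266 \left(-15252\right) = -187081032$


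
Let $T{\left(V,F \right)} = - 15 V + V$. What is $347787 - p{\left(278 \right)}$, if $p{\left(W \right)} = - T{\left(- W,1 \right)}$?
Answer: $351679$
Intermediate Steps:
$T{\left(V,F \right)} = - 14 V$
$p{\left(W \right)} = - 14 W$ ($p{\left(W \right)} = - \left(-14\right) \left(- W\right) = - 14 W$)
$347787 - p{\left(278 \right)} = 347787 - \left(-14\right) 278 = 347787 - -3892 = 347787 + 3892 = 351679$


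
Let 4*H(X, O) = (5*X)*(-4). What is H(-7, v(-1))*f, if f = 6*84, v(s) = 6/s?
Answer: 17640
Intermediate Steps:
f = 504
H(X, O) = -5*X (H(X, O) = ((5*X)*(-4))/4 = (-20*X)/4 = -5*X)
H(-7, v(-1))*f = -5*(-7)*504 = 35*504 = 17640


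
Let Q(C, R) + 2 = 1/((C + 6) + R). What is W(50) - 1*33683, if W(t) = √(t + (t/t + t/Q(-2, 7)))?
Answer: -33683 + √10941/21 ≈ -33678.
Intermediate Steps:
Q(C, R) = -2 + 1/(6 + C + R) (Q(C, R) = -2 + 1/((C + 6) + R) = -2 + 1/((6 + C) + R) = -2 + 1/(6 + C + R))
W(t) = √(1 + 10*t/21) (W(t) = √(t + (t/t + t/(((-11 - 2*(-2) - 2*7)/(6 - 2 + 7))))) = √(t + (1 + t/(((-11 + 4 - 14)/11)))) = √(t + (1 + t/(((1/11)*(-21))))) = √(t + (1 + t/(-21/11))) = √(t + (1 + t*(-11/21))) = √(t + (1 - 11*t/21)) = √(1 + 10*t/21))
W(50) - 1*33683 = √(441 + 210*50)/21 - 1*33683 = √(441 + 10500)/21 - 33683 = √10941/21 - 33683 = -33683 + √10941/21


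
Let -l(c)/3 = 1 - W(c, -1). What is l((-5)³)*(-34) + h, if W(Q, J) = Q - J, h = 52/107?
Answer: 1364302/107 ≈ 12750.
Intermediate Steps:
h = 52/107 (h = 52*(1/107) = 52/107 ≈ 0.48598)
l(c) = 3*c (l(c) = -3*(1 - (c - 1*(-1))) = -3*(1 - (c + 1)) = -3*(1 - (1 + c)) = -3*(1 + (-1 - c)) = -(-3)*c = 3*c)
l((-5)³)*(-34) + h = (3*(-5)³)*(-34) + 52/107 = (3*(-125))*(-34) + 52/107 = -375*(-34) + 52/107 = 12750 + 52/107 = 1364302/107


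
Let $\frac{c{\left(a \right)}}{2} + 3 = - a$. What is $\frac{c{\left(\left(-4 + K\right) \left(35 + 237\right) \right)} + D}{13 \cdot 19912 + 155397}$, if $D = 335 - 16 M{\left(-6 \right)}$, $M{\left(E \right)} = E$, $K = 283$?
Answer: $- \frac{151351}{414253} \approx -0.36536$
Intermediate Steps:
$D = 431$ ($D = 335 - -96 = 335 + 96 = 431$)
$c{\left(a \right)} = -6 - 2 a$ ($c{\left(a \right)} = -6 + 2 \left(- a\right) = -6 - 2 a$)
$\frac{c{\left(\left(-4 + K\right) \left(35 + 237\right) \right)} + D}{13 \cdot 19912 + 155397} = \frac{\left(-6 - 2 \left(-4 + 283\right) \left(35 + 237\right)\right) + 431}{13 \cdot 19912 + 155397} = \frac{\left(-6 - 2 \cdot 279 \cdot 272\right) + 431}{258856 + 155397} = \frac{\left(-6 - 151776\right) + 431}{414253} = \left(\left(-6 - 151776\right) + 431\right) \frac{1}{414253} = \left(-151782 + 431\right) \frac{1}{414253} = \left(-151351\right) \frac{1}{414253} = - \frac{151351}{414253}$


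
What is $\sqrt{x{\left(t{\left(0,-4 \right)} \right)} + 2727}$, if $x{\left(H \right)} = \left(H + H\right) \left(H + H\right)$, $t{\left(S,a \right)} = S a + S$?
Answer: $3 \sqrt{303} \approx 52.221$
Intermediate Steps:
$t{\left(S,a \right)} = S + S a$
$x{\left(H \right)} = 4 H^{2}$ ($x{\left(H \right)} = 2 H 2 H = 4 H^{2}$)
$\sqrt{x{\left(t{\left(0,-4 \right)} \right)} + 2727} = \sqrt{4 \left(0 \left(1 - 4\right)\right)^{2} + 2727} = \sqrt{4 \left(0 \left(-3\right)\right)^{2} + 2727} = \sqrt{4 \cdot 0^{2} + 2727} = \sqrt{4 \cdot 0 + 2727} = \sqrt{0 + 2727} = \sqrt{2727} = 3 \sqrt{303}$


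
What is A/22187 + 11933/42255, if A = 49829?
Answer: 2370281866/937511685 ≈ 2.5283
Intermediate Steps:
A/22187 + 11933/42255 = 49829/22187 + 11933/42255 = 2370281866/937511685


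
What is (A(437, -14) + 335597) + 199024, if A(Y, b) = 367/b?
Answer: 7484327/14 ≈ 5.3460e+5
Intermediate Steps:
(A(437, -14) + 335597) + 199024 = (367/(-14) + 335597) + 199024 = (367*(-1/14) + 335597) + 199024 = (-367/14 + 335597) + 199024 = 4697991/14 + 199024 = 7484327/14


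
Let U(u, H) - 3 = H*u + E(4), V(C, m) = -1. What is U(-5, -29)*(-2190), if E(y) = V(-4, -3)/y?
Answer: -647145/2 ≈ -3.2357e+5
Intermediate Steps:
E(y) = -1/y
U(u, H) = 11/4 + H*u (U(u, H) = 3 + (H*u - 1/4) = 3 + (H*u - 1*¼) = 3 + (H*u - ¼) = 3 + (-¼ + H*u) = 11/4 + H*u)
U(-5, -29)*(-2190) = (11/4 - 29*(-5))*(-2190) = (11/4 + 145)*(-2190) = (591/4)*(-2190) = -647145/2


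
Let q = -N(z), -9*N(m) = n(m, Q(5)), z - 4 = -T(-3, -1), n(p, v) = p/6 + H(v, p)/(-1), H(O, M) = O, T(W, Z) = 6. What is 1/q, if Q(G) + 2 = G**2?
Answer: -27/70 ≈ -0.38571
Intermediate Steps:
Q(G) = -2 + G**2
n(p, v) = -v + p/6 (n(p, v) = p/6 + v/(-1) = p*(1/6) + v*(-1) = p/6 - v = -v + p/6)
z = -2 (z = 4 - 1*6 = 4 - 6 = -2)
N(m) = 23/9 - m/54 (N(m) = -(-(-2 + 5**2) + m/6)/9 = -(-(-2 + 25) + m/6)/9 = -(-1*23 + m/6)/9 = -(-23 + m/6)/9 = 23/9 - m/54)
q = -70/27 (q = -(23/9 - 1/54*(-2)) = -(23/9 + 1/27) = -1*70/27 = -70/27 ≈ -2.5926)
1/q = 1/(-70/27) = -27/70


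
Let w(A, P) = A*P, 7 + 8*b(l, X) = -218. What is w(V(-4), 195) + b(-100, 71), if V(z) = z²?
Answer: 24735/8 ≈ 3091.9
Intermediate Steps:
b(l, X) = -225/8 (b(l, X) = -7/8 + (⅛)*(-218) = -7/8 - 109/4 = -225/8)
w(V(-4), 195) + b(-100, 71) = (-4)²*195 - 225/8 = 16*195 - 225/8 = 3120 - 225/8 = 24735/8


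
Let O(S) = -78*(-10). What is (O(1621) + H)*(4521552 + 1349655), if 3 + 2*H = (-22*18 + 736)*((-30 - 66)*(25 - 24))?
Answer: -182494727181/2 ≈ -9.1247e+10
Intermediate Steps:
O(S) = 780
H = -32643/2 (H = -3/2 + ((-22*18 + 736)*((-30 - 66)*(25 - 24)))/2 = -3/2 + ((-396 + 736)*(-96*1))/2 = -3/2 + (340*(-96))/2 = -3/2 + (½)*(-32640) = -3/2 - 16320 = -32643/2 ≈ -16322.)
(O(1621) + H)*(4521552 + 1349655) = (780 - 32643/2)*(4521552 + 1349655) = -31083/2*5871207 = -182494727181/2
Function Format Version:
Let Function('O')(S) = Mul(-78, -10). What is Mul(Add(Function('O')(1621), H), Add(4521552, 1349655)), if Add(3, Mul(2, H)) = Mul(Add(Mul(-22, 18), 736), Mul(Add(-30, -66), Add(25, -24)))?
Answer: Rational(-182494727181, 2) ≈ -9.1247e+10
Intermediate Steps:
Function('O')(S) = 780
H = Rational(-32643, 2) (H = Add(Rational(-3, 2), Mul(Rational(1, 2), Mul(Add(Mul(-22, 18), 736), Mul(Add(-30, -66), Add(25, -24))))) = Add(Rational(-3, 2), Mul(Rational(1, 2), Mul(Add(-396, 736), Mul(-96, 1)))) = Add(Rational(-3, 2), Mul(Rational(1, 2), Mul(340, -96))) = Add(Rational(-3, 2), Mul(Rational(1, 2), -32640)) = Add(Rational(-3, 2), -16320) = Rational(-32643, 2) ≈ -16322.)
Mul(Add(Function('O')(1621), H), Add(4521552, 1349655)) = Mul(Add(780, Rational(-32643, 2)), Add(4521552, 1349655)) = Mul(Rational(-31083, 2), 5871207) = Rational(-182494727181, 2)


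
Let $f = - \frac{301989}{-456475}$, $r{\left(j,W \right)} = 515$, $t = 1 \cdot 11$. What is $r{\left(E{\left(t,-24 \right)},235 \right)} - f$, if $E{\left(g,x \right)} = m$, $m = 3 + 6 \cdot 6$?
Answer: $\frac{234782636}{456475} \approx 514.34$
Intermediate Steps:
$m = 39$ ($m = 3 + 36 = 39$)
$t = 11$
$E{\left(g,x \right)} = 39$
$f = \frac{301989}{456475}$ ($f = - \frac{301989 \left(-1\right)}{456475} = \left(-1\right) \left(- \frac{301989}{456475}\right) = \frac{301989}{456475} \approx 0.66157$)
$r{\left(E{\left(t,-24 \right)},235 \right)} - f = 515 - \frac{301989}{456475} = \frac{234782636}{456475}$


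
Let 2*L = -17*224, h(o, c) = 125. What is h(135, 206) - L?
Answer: 2029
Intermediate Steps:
L = -1904 (L = (-17*224)/2 = (1/2)*(-3808) = -1904)
h(135, 206) - L = 125 - 1*(-1904) = 125 + 1904 = 2029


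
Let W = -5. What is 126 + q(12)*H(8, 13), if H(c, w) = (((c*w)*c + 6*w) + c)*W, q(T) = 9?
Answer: -41184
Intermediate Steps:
H(c, w) = -30*w - 5*c - 5*w*c**2 (H(c, w) = (((c*w)*c + 6*w) + c)*(-5) = ((w*c**2 + 6*w) + c)*(-5) = ((6*w + w*c**2) + c)*(-5) = (c + 6*w + w*c**2)*(-5) = -30*w - 5*c - 5*w*c**2)
126 + q(12)*H(8, 13) = 126 + 9*(-30*13 - 5*8 - 5*13*8**2) = 126 + 9*(-390 - 40 - 5*13*64) = 126 + 9*(-390 - 40 - 4160) = 126 + 9*(-4590) = 126 - 41310 = -41184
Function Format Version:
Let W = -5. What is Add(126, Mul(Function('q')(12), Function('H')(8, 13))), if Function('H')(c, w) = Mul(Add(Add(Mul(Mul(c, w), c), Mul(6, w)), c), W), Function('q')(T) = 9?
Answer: -41184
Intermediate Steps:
Function('H')(c, w) = Add(Mul(-30, w), Mul(-5, c), Mul(-5, w, Pow(c, 2))) (Function('H')(c, w) = Mul(Add(Add(Mul(Mul(c, w), c), Mul(6, w)), c), -5) = Mul(Add(Add(Mul(w, Pow(c, 2)), Mul(6, w)), c), -5) = Mul(Add(Add(Mul(6, w), Mul(w, Pow(c, 2))), c), -5) = Mul(Add(c, Mul(6, w), Mul(w, Pow(c, 2))), -5) = Add(Mul(-30, w), Mul(-5, c), Mul(-5, w, Pow(c, 2))))
Add(126, Mul(Function('q')(12), Function('H')(8, 13))) = Add(126, Mul(9, Add(Mul(-30, 13), Mul(-5, 8), Mul(-5, 13, Pow(8, 2))))) = Add(126, Mul(9, Add(-390, -40, Mul(-5, 13, 64)))) = Add(126, Mul(9, Add(-390, -40, -4160))) = Add(126, Mul(9, -4590)) = Add(126, -41310) = -41184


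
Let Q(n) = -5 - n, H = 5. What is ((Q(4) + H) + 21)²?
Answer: 289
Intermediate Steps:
((Q(4) + H) + 21)² = (((-5 - 1*4) + 5) + 21)² = (((-5 - 4) + 5) + 21)² = ((-9 + 5) + 21)² = (-4 + 21)² = 17² = 289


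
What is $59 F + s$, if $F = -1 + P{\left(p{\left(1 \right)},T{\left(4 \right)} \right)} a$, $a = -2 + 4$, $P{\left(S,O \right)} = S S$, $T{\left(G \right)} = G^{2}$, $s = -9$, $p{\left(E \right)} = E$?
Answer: $50$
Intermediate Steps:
$P{\left(S,O \right)} = S^{2}$
$a = 2$
$F = 1$ ($F = -1 + 1^{2} \cdot 2 = -1 + 1 \cdot 2 = -1 + 2 = 1$)
$59 F + s = 59 \cdot 1 - 9 = 59 - 9 = 50$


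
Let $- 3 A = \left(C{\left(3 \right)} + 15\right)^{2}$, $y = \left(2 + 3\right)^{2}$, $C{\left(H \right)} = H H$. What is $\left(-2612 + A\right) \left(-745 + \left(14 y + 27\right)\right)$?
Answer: $1031872$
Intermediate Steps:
$C{\left(H \right)} = H^{2}$
$y = 25$ ($y = 5^{2} = 25$)
$A = -192$ ($A = - \frac{\left(3^{2} + 15\right)^{2}}{3} = - \frac{\left(9 + 15\right)^{2}}{3} = - \frac{24^{2}}{3} = \left(- \frac{1}{3}\right) 576 = -192$)
$\left(-2612 + A\right) \left(-745 + \left(14 y + 27\right)\right) = \left(-2612 - 192\right) \left(-745 + \left(14 \cdot 25 + 27\right)\right) = - 2804 \left(-745 + \left(350 + 27\right)\right) = - 2804 \left(-745 + 377\right) = \left(-2804\right) \left(-368\right) = 1031872$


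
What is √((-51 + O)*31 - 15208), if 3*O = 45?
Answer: 2*I*√4081 ≈ 127.77*I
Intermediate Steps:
O = 15 (O = (⅓)*45 = 15)
√((-51 + O)*31 - 15208) = √((-51 + 15)*31 - 15208) = √(-36*31 - 15208) = √(-1116 - 15208) = √(-16324) = 2*I*√4081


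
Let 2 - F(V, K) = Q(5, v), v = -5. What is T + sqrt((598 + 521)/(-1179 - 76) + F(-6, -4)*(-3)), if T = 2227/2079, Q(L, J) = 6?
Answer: 2227/2079 + 3*sqrt(1943995)/1255 ≈ 4.4041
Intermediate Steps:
F(V, K) = -4 (F(V, K) = 2 - 1*6 = 2 - 6 = -4)
T = 2227/2079 (T = 2227*(1/2079) = 2227/2079 ≈ 1.0712)
T + sqrt((598 + 521)/(-1179 - 76) + F(-6, -4)*(-3)) = 2227/2079 + sqrt((598 + 521)/(-1179 - 76) - 4*(-3)) = 2227/2079 + sqrt(1119/(-1255) + 12) = 2227/2079 + sqrt(1119*(-1/1255) + 12) = 2227/2079 + sqrt(-1119/1255 + 12) = 2227/2079 + sqrt(13941/1255) = 2227/2079 + 3*sqrt(1943995)/1255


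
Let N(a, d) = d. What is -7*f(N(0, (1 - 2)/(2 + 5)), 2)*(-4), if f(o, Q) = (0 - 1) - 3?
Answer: -112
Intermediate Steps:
f(o, Q) = -4 (f(o, Q) = -1 - 3 = -4)
-7*f(N(0, (1 - 2)/(2 + 5)), 2)*(-4) = -7*(-4)*(-4) = 28*(-4) = -112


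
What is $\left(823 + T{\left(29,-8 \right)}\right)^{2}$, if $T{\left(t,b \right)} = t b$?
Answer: $349281$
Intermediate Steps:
$T{\left(t,b \right)} = b t$
$\left(823 + T{\left(29,-8 \right)}\right)^{2} = \left(823 - 232\right)^{2} = 591^{2} = 349281$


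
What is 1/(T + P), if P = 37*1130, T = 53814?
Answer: 1/95624 ≈ 1.0458e-5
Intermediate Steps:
P = 41810
1/(T + P) = 1/(53814 + 41810) = 1/95624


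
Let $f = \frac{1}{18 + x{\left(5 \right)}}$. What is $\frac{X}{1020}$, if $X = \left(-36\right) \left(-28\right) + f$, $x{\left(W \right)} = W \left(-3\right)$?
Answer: $\frac{605}{612} \approx 0.98856$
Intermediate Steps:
$x{\left(W \right)} = - 3 W$
$f = \frac{1}{3}$ ($f = \frac{1}{18 - 15} = \frac{1}{3} \approx 0.33333$)
$X = \frac{3025}{3}$ ($X = \left(-36\right) \left(-28\right) + \frac{1}{3} = 1008 + \frac{1}{3} = \frac{3025}{3} \approx 1008.3$)
$\frac{X}{1020} = \frac{3025}{3 \cdot 1020} = \frac{3025}{3} \cdot \frac{1}{1020} = \frac{605}{612}$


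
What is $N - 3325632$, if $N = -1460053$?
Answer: $-4785685$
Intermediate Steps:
$N - 3325632 = -1460053 - 3325632 = -4785685$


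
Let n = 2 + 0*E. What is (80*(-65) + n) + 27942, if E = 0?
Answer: 22744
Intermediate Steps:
n = 2 (n = 2 + 0*0 = 2 + 0 = 2)
(80*(-65) + n) + 27942 = (80*(-65) + 2) + 27942 = (-5200 + 2) + 27942 = -5198 + 27942 = 22744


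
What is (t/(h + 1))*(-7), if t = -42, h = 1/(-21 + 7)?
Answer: 4116/13 ≈ 316.62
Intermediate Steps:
h = -1/14 (h = 1/(-14) = -1/14 ≈ -0.071429)
(t/(h + 1))*(-7) = (-42/(-1/14 + 1))*(-7) = (-42/(13/14))*(-7) = ((14/13)*(-42))*(-7) = -588/13*(-7) = 4116/13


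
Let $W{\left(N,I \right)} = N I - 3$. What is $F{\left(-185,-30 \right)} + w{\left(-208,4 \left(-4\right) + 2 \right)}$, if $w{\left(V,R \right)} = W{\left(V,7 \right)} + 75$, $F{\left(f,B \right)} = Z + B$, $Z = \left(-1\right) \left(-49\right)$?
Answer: $-1365$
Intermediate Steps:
$Z = 49$
$W{\left(N,I \right)} = -3 + I N$ ($W{\left(N,I \right)} = I N - 3 = -3 + I N$)
$F{\left(f,B \right)} = 49 + B$
$w{\left(V,R \right)} = 72 + 7 V$ ($w{\left(V,R \right)} = \left(-3 + 7 V\right) + 75 = 72 + 7 V$)
$F{\left(-185,-30 \right)} + w{\left(-208,4 \left(-4\right) + 2 \right)} = \left(49 - 30\right) + \left(72 + 7 \left(-208\right)\right) = 19 + \left(72 - 1456\right) = 19 - 1384 = -1365$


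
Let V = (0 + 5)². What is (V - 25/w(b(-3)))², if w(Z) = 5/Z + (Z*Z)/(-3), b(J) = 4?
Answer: 2325625/2401 ≈ 968.61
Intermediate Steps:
V = 25 (V = 5² = 25)
w(Z) = 5/Z - Z²/3 (w(Z) = 5/Z + Z²*(-⅓) = 5/Z - Z²/3)
(V - 25/w(b(-3)))² = (25 - 25*12/(15 - 1*4³))² = (25 - 25*12/(15 - 1*64))² = (25 - 25*12/(15 - 64))² = (25 - 25/((⅓)*(¼)*(-49)))² = (25 - 25/(-49/12))² = (25 - 25*(-12/49))² = (25 + 300/49)² = (1525/49)² = 2325625/2401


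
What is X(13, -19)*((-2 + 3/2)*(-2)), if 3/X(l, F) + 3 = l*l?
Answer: 3/166 ≈ 0.018072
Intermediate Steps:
X(l, F) = 3/(-3 + l**2) (X(l, F) = 3/(-3 + l*l) = 3/(-3 + l**2))
X(13, -19)*((-2 + 3/2)*(-2)) = (3/(-3 + 13**2))*((-2 + 3/2)*(-2)) = (3/(-3 + 169))*((-2 + 3*(1/2))*(-2)) = (3/166)*((-2 + 3/2)*(-2)) = (3*(1/166))*(-1/2*(-2)) = (3/166)*1 = 3/166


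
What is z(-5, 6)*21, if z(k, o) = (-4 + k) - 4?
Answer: -273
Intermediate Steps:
z(k, o) = -8 + k
z(-5, 6)*21 = (-8 - 5)*21 = -13*21 = -273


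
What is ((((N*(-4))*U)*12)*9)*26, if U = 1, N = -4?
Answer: 44928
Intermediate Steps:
((((N*(-4))*U)*12)*9)*26 = (((-4*(-4)*1)*12)*9)*26 = (((16*1)*12)*9)*26 = ((16*12)*9)*26 = (192*9)*26 = 1728*26 = 44928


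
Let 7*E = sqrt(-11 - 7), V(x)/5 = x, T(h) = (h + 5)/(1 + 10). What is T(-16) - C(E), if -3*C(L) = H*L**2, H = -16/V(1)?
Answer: -149/245 ≈ -0.60816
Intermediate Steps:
T(h) = 5/11 + h/11 (T(h) = (5 + h)/11 = (5 + h)*(1/11) = 5/11 + h/11)
V(x) = 5*x
H = -16/5 (H = -16/(5*1) = -16/5 ≈ -3.2000)
E = 3*I*sqrt(2)/7 (E = sqrt(-11 - 7)/7 = sqrt(-18)/7 = (3*I*sqrt(2))/7 = 3*I*sqrt(2)/7 ≈ 0.60609*I)
C(L) = 16*L**2/15 (C(L) = -(-16)*L**2/15 = 16*L**2/15)
T(-16) - C(E) = (5/11 + (1/11)*(-16)) - 16*(3*I*sqrt(2)/7)**2/15 = (5/11 - 16/11) - 16*(-18)/(15*49) = -1 - 1*(-96/245) = -1 + 96/245 = -149/245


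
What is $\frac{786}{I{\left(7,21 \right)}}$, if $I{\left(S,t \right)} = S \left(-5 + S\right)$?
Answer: $\frac{393}{7} \approx 56.143$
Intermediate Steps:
$\frac{786}{I{\left(7,21 \right)}} = \frac{786}{7 \left(-5 + 7\right)} = \frac{786}{7 \cdot 2} = \frac{786}{14} = 786 \cdot \frac{1}{14} = \frac{393}{7}$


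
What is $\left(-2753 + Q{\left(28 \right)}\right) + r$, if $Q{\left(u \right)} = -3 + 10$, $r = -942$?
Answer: $-3688$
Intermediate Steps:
$Q{\left(u \right)} = 7$
$\left(-2753 + Q{\left(28 \right)}\right) + r = \left(-2753 + 7\right) - 942 = -2746 - 942 = -3688$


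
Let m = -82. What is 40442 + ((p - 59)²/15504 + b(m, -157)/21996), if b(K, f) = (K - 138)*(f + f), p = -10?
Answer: 1149412382017/28418832 ≈ 40445.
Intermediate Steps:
b(K, f) = 2*f*(-138 + K) (b(K, f) = (-138 + K)*(2*f) = 2*f*(-138 + K))
40442 + ((p - 59)²/15504 + b(m, -157)/21996) = 40442 + ((-10 - 59)²/15504 + (2*(-157)*(-138 - 82))/21996) = 40442 + ((-69)²*(1/15504) + (2*(-157)*(-220))*(1/21996)) = 40442 + (4761*(1/15504) + 69080*(1/21996)) = 40442 + (1587/5168 + 17270/5499) = 40442 + 97978273/28418832 = 1149412382017/28418832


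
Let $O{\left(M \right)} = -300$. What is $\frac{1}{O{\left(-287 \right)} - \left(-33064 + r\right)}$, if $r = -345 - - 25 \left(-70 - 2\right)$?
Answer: $\frac{1}{34909} \approx 2.8646 \cdot 10^{-5}$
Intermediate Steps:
$r = -2145$ ($r = -345 - \left(-25\right) \left(-72\right) = -345 - 1800 = -2145$)
$\frac{1}{O{\left(-287 \right)} - \left(-33064 + r\right)} = \frac{1}{-300 + \left(33064 - -2145\right)} = \frac{1}{-300 + \left(33064 + 2145\right)} = \frac{1}{-300 + 35209} = \frac{1}{34909}$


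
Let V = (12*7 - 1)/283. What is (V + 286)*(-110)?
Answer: -8912310/283 ≈ -31492.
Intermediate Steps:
V = 83/283 (V = (84 - 1)*(1/283) = 83*(1/283) = 83/283 ≈ 0.29329)
(V + 286)*(-110) = (83/283 + 286)*(-110) = (81021/283)*(-110) = -8912310/283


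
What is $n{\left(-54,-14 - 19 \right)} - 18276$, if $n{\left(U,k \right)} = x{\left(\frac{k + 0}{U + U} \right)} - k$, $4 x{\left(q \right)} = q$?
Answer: $- \frac{2626981}{144} \approx -18243.0$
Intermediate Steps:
$x{\left(q \right)} = \frac{q}{4}$
$n{\left(U,k \right)} = - k + \frac{k}{8 U}$ ($n{\left(U,k \right)} = \frac{\left(k + 0\right) \frac{1}{U + U}}{4} - k = \frac{k \frac{1}{2 U}}{4} - k = \frac{\frac{1}{2} k \frac{1}{U}}{4} - k = \frac{k}{8 U} - k = - k + \frac{k}{8 U}$)
$n{\left(-54,-14 - 19 \right)} - 18276 = \left(- (-14 - 19) + \frac{-14 - 19}{8 \left(-54\right)}\right) - 18276 = \left(\left(-1\right) \left(-33\right) + \frac{1}{8} \left(-33\right) \left(- \frac{1}{54}\right)\right) - 18276 = \left(33 + \frac{11}{144}\right) - 18276 = \frac{4763}{144} - 18276 = - \frac{2626981}{144}$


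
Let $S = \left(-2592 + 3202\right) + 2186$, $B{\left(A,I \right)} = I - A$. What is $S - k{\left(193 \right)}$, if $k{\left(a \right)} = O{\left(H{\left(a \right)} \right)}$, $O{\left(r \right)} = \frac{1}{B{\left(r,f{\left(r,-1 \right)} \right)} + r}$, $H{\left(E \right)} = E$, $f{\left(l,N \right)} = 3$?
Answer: $\frac{8387}{3} \approx 2795.7$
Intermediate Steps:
$O{\left(r \right)} = \frac{1}{3}$ ($O{\left(r \right)} = \frac{1}{\left(3 - r\right) + r} = \frac{1}{3}$)
$k{\left(a \right)} = \frac{1}{3}$
$S = 2796$ ($S = 610 + 2186 = 2796$)
$S - k{\left(193 \right)} = 2796 - \frac{1}{3} = \frac{8387}{3}$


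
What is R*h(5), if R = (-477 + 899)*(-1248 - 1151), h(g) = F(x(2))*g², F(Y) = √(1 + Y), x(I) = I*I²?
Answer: -75928350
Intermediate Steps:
x(I) = I³
h(g) = 3*g² (h(g) = √(1 + 2³)*g² = √(1 + 8)*g² = √9*g² = 3*g²)
R = -1012378 (R = 422*(-2399) = -1012378)
R*h(5) = -3037134*5² = -3037134*25 = -1012378*75 = -75928350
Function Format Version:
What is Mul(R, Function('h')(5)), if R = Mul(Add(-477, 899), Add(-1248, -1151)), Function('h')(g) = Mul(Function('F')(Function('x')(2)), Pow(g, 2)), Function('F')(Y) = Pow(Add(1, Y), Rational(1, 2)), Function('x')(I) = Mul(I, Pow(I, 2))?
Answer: -75928350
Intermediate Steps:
Function('x')(I) = Pow(I, 3)
Function('h')(g) = Mul(3, Pow(g, 2)) (Function('h')(g) = Mul(Pow(Add(1, Pow(2, 3)), Rational(1, 2)), Pow(g, 2)) = Mul(Pow(Add(1, 8), Rational(1, 2)), Pow(g, 2)) = Mul(Pow(9, Rational(1, 2)), Pow(g, 2)) = Mul(3, Pow(g, 2)))
R = -1012378 (R = Mul(422, -2399) = -1012378)
Mul(R, Function('h')(5)) = Mul(-1012378, Mul(3, Pow(5, 2))) = Mul(-1012378, Mul(3, 25)) = Mul(-1012378, 75) = -75928350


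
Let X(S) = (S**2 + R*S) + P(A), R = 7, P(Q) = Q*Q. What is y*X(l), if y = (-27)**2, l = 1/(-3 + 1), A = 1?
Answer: -6561/4 ≈ -1640.3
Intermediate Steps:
l = -1/2 (l = 1/(-2) = -1/2 ≈ -0.50000)
P(Q) = Q**2
y = 729
X(S) = 1 + S**2 + 7*S (X(S) = (S**2 + 7*S) + 1**2 = (S**2 + 7*S) + 1 = 1 + S**2 + 7*S)
y*X(l) = 729*(1 + (-1/2)**2 + 7*(-1/2)) = 729*(1 + 1/4 - 7/2) = 729*(-9/4) = -6561/4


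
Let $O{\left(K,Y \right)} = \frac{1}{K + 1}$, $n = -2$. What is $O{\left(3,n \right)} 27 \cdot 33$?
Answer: $\frac{891}{4} \approx 222.75$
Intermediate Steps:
$O{\left(K,Y \right)} = \frac{1}{1 + K}$
$O{\left(3,n \right)} 27 \cdot 33 = \frac{1}{1 + 3} \cdot 27 \cdot 33 = \frac{1}{4} \cdot 27 \cdot 33 = \frac{27}{4} \cdot 33 = \frac{891}{4}$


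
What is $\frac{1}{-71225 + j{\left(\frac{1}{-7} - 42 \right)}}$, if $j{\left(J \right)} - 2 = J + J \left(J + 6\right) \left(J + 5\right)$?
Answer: $- \frac{343}{43849044} \approx -7.8223 \cdot 10^{-6}$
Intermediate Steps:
$j{\left(J \right)} = 2 + J + J \left(5 + J\right) \left(6 + J\right)$ ($j{\left(J \right)} = 2 + \left(J + J \left(J + 6\right) \left(J + 5\right)\right) = 2 + \left(J + J \left(6 + J\right) \left(5 + J\right)\right) = 2 + \left(J + J \left(5 + J\right) \left(6 + J\right)\right) = 2 + J + J \left(5 + J\right) \left(6 + J\right)$)
$\frac{1}{-71225 + j{\left(\frac{1}{-7} - 42 \right)}} = \frac{1}{-71225 + \left(2 + \left(\frac{1}{-7} - 42\right)^{3} + 11 \left(\frac{1}{-7} - 42\right)^{2} + 31 \left(\frac{1}{-7} - 42\right)\right)} = \frac{1}{-71225 + \left(2 + \left(- \frac{1}{7} - 42\right)^{3} + 11 \left(- \frac{1}{7} - 42\right)^{2} + 31 \left(- \frac{1}{7} - 42\right)\right)} = \frac{1}{-71225 + \left(2 + \left(- \frac{295}{7}\right)^{3} + 11 \left(- \frac{295}{7}\right)^{2} + 31 \left(- \frac{295}{7}\right)\right)} = \frac{1}{-71225 + \left(2 - \frac{25672375}{343} + 11 \cdot \frac{87025}{49} - \frac{9145}{7}\right)} = \frac{1}{-71225 + \left(2 - \frac{25672375}{343} + \frac{957275}{49} - \frac{9145}{7}\right)} = \frac{1}{-71225 - \frac{19418869}{343}} = \frac{1}{- \frac{43849044}{343}} = - \frac{343}{43849044}$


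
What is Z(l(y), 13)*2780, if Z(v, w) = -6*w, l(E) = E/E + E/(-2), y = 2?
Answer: -216840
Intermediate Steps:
l(E) = 1 - E/2 (l(E) = 1 + E*(-½) = 1 - E/2)
Z(l(y), 13)*2780 = -6*13*2780 = -78*2780 = -216840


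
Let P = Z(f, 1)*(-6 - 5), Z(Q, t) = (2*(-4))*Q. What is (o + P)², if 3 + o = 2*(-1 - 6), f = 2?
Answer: 25281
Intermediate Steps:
Z(Q, t) = -8*Q
P = 176 (P = (-8*2)*(-6 - 5) = -16*(-11) = 176)
o = -17 (o = -3 + 2*(-1 - 6) = -3 + 2*(-7) = -3 - 14 = -17)
(o + P)² = (-17 + 176)² = 159² = 25281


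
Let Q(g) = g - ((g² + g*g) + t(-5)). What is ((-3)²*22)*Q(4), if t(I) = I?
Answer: -4554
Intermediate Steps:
Q(g) = 5 + g - 2*g² (Q(g) = g - ((g² + g*g) - 5) = g - ((g² + g²) - 5) = g - (2*g² - 5) = g - (-5 + 2*g²) = g + (5 - 2*g²) = 5 + g - 2*g²)
((-3)²*22)*Q(4) = ((-3)²*22)*(5 + 4 - 2*4²) = (9*22)*(5 + 4 - 2*16) = 198*(5 + 4 - 32) = 198*(-23) = -4554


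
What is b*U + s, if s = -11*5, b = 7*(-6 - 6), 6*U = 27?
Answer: -433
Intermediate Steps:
U = 9/2 (U = (1/6)*27 = 9/2 ≈ 4.5000)
b = -84 (b = 7*(-12) = -84)
s = -55
b*U + s = -84*9/2 - 55 = -378 - 55 = -433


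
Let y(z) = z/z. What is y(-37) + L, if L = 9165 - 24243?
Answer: -15077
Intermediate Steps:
y(z) = 1
L = -15078
y(-37) + L = 1 - 15078 = -15077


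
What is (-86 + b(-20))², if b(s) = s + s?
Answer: 15876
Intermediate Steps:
b(s) = 2*s
(-86 + b(-20))² = (-86 + 2*(-20))² = (-86 - 40)² = (-126)² = 15876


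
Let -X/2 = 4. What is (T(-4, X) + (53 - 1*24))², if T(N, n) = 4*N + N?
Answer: 81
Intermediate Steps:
X = -8 (X = -2*4 = -8)
T(N, n) = 5*N
(T(-4, X) + (53 - 1*24))² = (5*(-4) + (53 - 1*24))² = (-20 + (53 - 24))² = (-20 + 29)² = 9² = 81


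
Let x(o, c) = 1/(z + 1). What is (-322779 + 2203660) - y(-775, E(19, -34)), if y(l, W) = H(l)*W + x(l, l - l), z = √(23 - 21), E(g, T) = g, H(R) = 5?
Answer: 1880787 - √2 ≈ 1.8808e+6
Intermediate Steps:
z = √2 ≈ 1.4142
x(o, c) = 1/(1 + √2) (x(o, c) = 1/(√2 + 1) = 1/(1 + √2))
y(l, W) = -1 + √2 + 5*W (y(l, W) = 5*W + (-1 + √2) = -1 + √2 + 5*W)
(-322779 + 2203660) - y(-775, E(19, -34)) = (-322779 + 2203660) - (-1 + √2 + 5*19) = 1880881 - (-1 + √2 + 95) = 1880881 - (94 + √2) = 1880881 + (-94 - √2) = 1880787 - √2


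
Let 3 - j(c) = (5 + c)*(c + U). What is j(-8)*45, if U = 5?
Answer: -270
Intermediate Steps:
j(c) = 3 - (5 + c)² (j(c) = 3 - (5 + c)*(c + 5) = 3 - (5 + c)*(5 + c) = 3 - (5 + c)²)
j(-8)*45 = (-22 - 1*(-8)² - 10*(-8))*45 = (-22 - 1*64 + 80)*45 = (-22 - 64 + 80)*45 = -6*45 = -270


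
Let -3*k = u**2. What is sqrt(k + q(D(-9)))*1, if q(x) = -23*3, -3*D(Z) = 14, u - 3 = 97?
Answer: I*sqrt(30621)/3 ≈ 58.33*I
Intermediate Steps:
u = 100 (u = 3 + 97 = 100)
D(Z) = -14/3 (D(Z) = -1/3*14 = -14/3)
q(x) = -69
k = -10000/3 (k = -1/3*100**2 = -1/3*10000 = -10000/3 ≈ -3333.3)
sqrt(k + q(D(-9)))*1 = sqrt(-10000/3 - 69)*1 = sqrt(-10207/3)*1 = (I*sqrt(30621)/3)*1 = I*sqrt(30621)/3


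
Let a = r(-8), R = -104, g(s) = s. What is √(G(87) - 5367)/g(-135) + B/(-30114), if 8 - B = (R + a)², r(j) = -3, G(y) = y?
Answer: 11441/30114 - 4*I*√330/135 ≈ 0.37992 - 0.53825*I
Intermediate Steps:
a = -3
B = -11441 (B = 8 - (-104 - 3)² = 8 - 1*(-107)² = 8 - 1*11449 = 8 - 11449 = -11441)
√(G(87) - 5367)/g(-135) + B/(-30114) = √(87 - 5367)/(-135) - 11441/(-30114) = √(-5280)*(-1/135) - 11441*(-1/30114) = (4*I*√330)*(-1/135) + 11441/30114 = -4*I*√330/135 + 11441/30114 = 11441/30114 - 4*I*√330/135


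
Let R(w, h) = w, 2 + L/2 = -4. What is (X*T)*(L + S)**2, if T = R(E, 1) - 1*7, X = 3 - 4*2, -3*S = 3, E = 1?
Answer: 5070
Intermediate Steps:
L = -12 (L = -4 + 2*(-4) = -4 - 8 = -12)
S = -1 (S = -1/3*3 = -1)
X = -5 (X = 3 - 8 = -5)
T = -6 (T = 1 - 1*7 = 1 - 7 = -6)
(X*T)*(L + S)**2 = (-5*(-6))*(-12 - 1)**2 = 30*(-13)**2 = 30*169 = 5070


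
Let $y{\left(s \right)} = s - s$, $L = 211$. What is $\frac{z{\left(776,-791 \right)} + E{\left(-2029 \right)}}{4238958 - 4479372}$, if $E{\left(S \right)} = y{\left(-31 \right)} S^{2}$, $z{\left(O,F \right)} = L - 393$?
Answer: $\frac{91}{120207} \approx 0.00075703$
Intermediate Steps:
$y{\left(s \right)} = 0$
$z{\left(O,F \right)} = -182$ ($z{\left(O,F \right)} = 211 - 393 = -182$)
$E{\left(S \right)} = 0$ ($E{\left(S \right)} = 0 S^{2} = 0$)
$\frac{z{\left(776,-791 \right)} + E{\left(-2029 \right)}}{4238958 - 4479372} = \frac{-182 + 0}{4238958 - 4479372} = - \frac{182}{-240414} = \left(-182\right) \left(- \frac{1}{240414}\right) = \frac{91}{120207}$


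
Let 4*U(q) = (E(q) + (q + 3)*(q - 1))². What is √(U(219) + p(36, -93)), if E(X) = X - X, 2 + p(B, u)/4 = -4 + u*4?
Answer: 6*√16265047 ≈ 24198.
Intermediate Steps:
p(B, u) = -24 + 16*u (p(B, u) = -8 + 4*(-4 + u*4) = -8 + 4*(-4 + 4*u) = -8 + (-16 + 16*u) = -24 + 16*u)
E(X) = 0
U(q) = (-1 + q)²*(3 + q)²/4 (U(q) = (0 + (q + 3)*(q - 1))²/4 = (0 + (3 + q)*(-1 + q))²/4 = (0 + (-1 + q)*(3 + q))²/4 = ((-1 + q)*(3 + q))²/4 = ((-1 + q)²*(3 + q)²)/4 = (-1 + q)²*(3 + q)²/4)
√(U(219) + p(36, -93)) = √((-3 + 219² + 2*219)²/4 + (-24 + 16*(-93))) = √((-3 + 47961 + 438)²/4 + (-24 - 1488)) = √((¼)*48396² - 1512) = √((¼)*2342172816 - 1512) = √(585543204 - 1512) = √585541692 = 6*√16265047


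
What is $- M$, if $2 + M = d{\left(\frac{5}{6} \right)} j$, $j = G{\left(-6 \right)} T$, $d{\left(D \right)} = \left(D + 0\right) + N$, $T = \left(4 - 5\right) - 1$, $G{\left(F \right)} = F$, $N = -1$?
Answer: $4$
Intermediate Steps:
$T = -2$ ($T = -1 - 1 = -2$)
$d{\left(D \right)} = -1 + D$ ($d{\left(D \right)} = \left(D + 0\right) - 1 = D - 1 = -1 + D$)
$j = 12$ ($j = \left(-6\right) \left(-2\right) = 12$)
$M = -4$ ($M = -2 + \left(-1 + \frac{5}{6}\right) 12 = -2 - 2 = -4$)
$- M = \left(-1\right) \left(-4\right) = 4$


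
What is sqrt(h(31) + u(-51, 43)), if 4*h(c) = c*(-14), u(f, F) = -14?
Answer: 7*I*sqrt(10)/2 ≈ 11.068*I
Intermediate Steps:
h(c) = -7*c/2 (h(c) = (c*(-14))/4 = (-14*c)/4 = -7*c/2)
sqrt(h(31) + u(-51, 43)) = sqrt(-7/2*31 - 14) = sqrt(-217/2 - 14) = sqrt(-245/2) = 7*I*sqrt(10)/2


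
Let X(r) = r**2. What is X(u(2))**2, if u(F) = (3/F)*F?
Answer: 81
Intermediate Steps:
u(F) = 3
X(u(2))**2 = (3**2)**2 = 9**2 = 81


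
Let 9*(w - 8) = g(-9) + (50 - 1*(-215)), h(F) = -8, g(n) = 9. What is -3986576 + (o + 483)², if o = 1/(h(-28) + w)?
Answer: -281779392575/75076 ≈ -3.7533e+6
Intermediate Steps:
w = 346/9 (w = 8 + (9 + (50 - 1*(-215)))/9 = 8 + (9 + (50 + 215))/9 = 8 + (9 + 265)/9 = 8 + (⅑)*274 = 8 + 274/9 = 346/9 ≈ 38.444)
o = 9/274 (o = 1/(-8 + 346/9) = 1/(274/9) = 9/274 ≈ 0.032847)
-3986576 + (o + 483)² = -3986576 + (9/274 + 483)² = -3986576 + (132351/274)² = -3986576 + 17516787201/75076 = -281779392575/75076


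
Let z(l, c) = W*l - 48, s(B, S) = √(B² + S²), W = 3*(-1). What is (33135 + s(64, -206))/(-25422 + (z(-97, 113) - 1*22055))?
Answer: -33135/47234 - √11633/23617 ≈ -0.70607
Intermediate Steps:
W = -3
z(l, c) = -48 - 3*l (z(l, c) = -3*l - 48 = -48 - 3*l)
(33135 + s(64, -206))/(-25422 + (z(-97, 113) - 1*22055)) = (33135 + √(64² + (-206)²))/(-25422 + ((-48 - 3*(-97)) - 1*22055)) = (33135 + √(4096 + 42436))/(-25422 + ((-48 + 291) - 22055)) = (33135 + √46532)/(-25422 + (243 - 22055)) = (33135 + 2*√11633)/(-25422 - 21812) = (33135 + 2*√11633)/(-47234) = (33135 + 2*√11633)*(-1/47234) = -33135/47234 - √11633/23617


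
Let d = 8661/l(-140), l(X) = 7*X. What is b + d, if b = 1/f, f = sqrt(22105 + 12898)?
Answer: -8661/980 + sqrt(35003)/35003 ≈ -8.8324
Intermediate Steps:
f = sqrt(35003) ≈ 187.09
d = -8661/980 (d = 8661/((7*(-140))) = 8661/(-980) = 8661*(-1/980) = -8661/980 ≈ -8.8378)
b = sqrt(35003)/35003 (b = 1/(sqrt(35003)) = sqrt(35003)/35003 ≈ 0.0053450)
b + d = sqrt(35003)/35003 - 8661/980 = -8661/980 + sqrt(35003)/35003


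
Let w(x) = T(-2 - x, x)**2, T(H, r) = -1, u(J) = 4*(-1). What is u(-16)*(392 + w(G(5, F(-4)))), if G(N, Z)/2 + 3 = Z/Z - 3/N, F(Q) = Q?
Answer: -1572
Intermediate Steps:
u(J) = -4
G(N, Z) = -4 - 6/N (G(N, Z) = -6 + 2*(Z/Z - 3/N) = -6 + 2*(1 - 3/N) = -6 + (2 - 6/N) = -4 - 6/N)
w(x) = 1 (w(x) = (-1)**2 = 1)
u(-16)*(392 + w(G(5, F(-4)))) = -4*(392 + 1) = -4*393 = -1572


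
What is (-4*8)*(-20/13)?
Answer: 640/13 ≈ 49.231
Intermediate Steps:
(-4*8)*(-20/13) = -(-640)/13 = -32*(-20/13) = 640/13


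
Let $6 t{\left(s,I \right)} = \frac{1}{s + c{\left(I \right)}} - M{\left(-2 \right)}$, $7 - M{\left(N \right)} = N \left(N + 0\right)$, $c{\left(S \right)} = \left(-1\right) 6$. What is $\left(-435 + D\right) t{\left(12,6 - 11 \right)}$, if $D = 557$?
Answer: $- \frac{1037}{18} \approx -57.611$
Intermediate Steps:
$c{\left(S \right)} = -6$
$M{\left(N \right)} = 7 - N^{2}$ ($M{\left(N \right)} = 7 - N \left(N + 0\right) = 7 - N N = 7 - N^{2}$)
$t{\left(s,I \right)} = - \frac{1}{2} + \frac{1}{6 \left(-6 + s\right)}$ ($t{\left(s,I \right)} = \frac{\frac{1}{s - 6} - \left(7 - \left(-2\right)^{2}\right)}{6} = \frac{\frac{1}{-6 + s} - \left(7 - 4\right)}{6} = \frac{\frac{1}{-6 + s} - 3}{6} = \frac{-3 + \frac{1}{-6 + s}}{6} = - \frac{1}{2} + \frac{1}{6 \left(-6 + s\right)}$)
$\left(-435 + D\right) t{\left(12,6 - 11 \right)} = \left(-435 + 557\right) \frac{19 - 36}{6 \left(-6 + 12\right)} = 122 \frac{19 - 36}{6 \cdot 6} = 122 \cdot \frac{1}{6} \cdot \frac{1}{6} \left(-17\right) = 122 \left(- \frac{17}{36}\right) = - \frac{1037}{18}$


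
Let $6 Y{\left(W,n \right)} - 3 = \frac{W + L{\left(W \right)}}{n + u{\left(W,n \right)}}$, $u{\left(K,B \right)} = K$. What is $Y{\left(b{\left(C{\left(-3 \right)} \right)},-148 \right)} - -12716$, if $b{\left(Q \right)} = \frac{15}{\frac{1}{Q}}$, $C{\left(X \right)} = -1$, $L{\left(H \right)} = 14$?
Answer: $\frac{6218369}{489} \approx 12717.0$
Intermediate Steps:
$b{\left(Q \right)} = 15 Q$
$Y{\left(W,n \right)} = \frac{1}{2} + \frac{14 + W}{6 \left(W + n\right)}$ ($Y{\left(W,n \right)} = \frac{1}{2} + \frac{\left(W + 14\right) \frac{1}{n + W}}{6} = \frac{1}{2} + \frac{\left(14 + W\right) \frac{1}{W + n}}{6} = \frac{1}{2} + \frac{\frac{1}{W + n} \left(14 + W\right)}{6} = \frac{1}{2} + \frac{14 + W}{6 \left(W + n\right)}$)
$Y{\left(b{\left(C{\left(-3 \right)} \right)},-148 \right)} - -12716 = \frac{14 + 3 \left(-148\right) + 4 \cdot 15 \left(-1\right)}{6 \left(15 \left(-1\right) - 148\right)} - -12716 = \frac{14 - 444 + 4 \left(-15\right)}{6 \left(-15 - 148\right)} + 12716 = \frac{14 - 444 - 60}{6 \left(-163\right)} + 12716 = \frac{1}{6} \left(- \frac{1}{163}\right) \left(-490\right) + 12716 = \frac{245}{489} + 12716 = \frac{6218369}{489}$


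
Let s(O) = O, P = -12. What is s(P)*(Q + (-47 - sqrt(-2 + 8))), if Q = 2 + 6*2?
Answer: 396 + 12*sqrt(6) ≈ 425.39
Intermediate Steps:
Q = 14 (Q = 2 + 12 = 14)
s(P)*(Q + (-47 - sqrt(-2 + 8))) = -12*(14 + (-47 - sqrt(-2 + 8))) = -12*(14 + (-47 - sqrt(6))) = -12*(-33 - sqrt(6)) = 396 + 12*sqrt(6)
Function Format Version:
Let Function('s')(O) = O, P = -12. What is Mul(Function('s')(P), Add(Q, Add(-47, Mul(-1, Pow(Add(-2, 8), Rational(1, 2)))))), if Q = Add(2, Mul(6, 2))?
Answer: Add(396, Mul(12, Pow(6, Rational(1, 2)))) ≈ 425.39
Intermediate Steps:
Q = 14 (Q = Add(2, 12) = 14)
Mul(Function('s')(P), Add(Q, Add(-47, Mul(-1, Pow(Add(-2, 8), Rational(1, 2)))))) = Mul(-12, Add(14, Add(-47, Mul(-1, Pow(Add(-2, 8), Rational(1, 2)))))) = Mul(-12, Add(14, Add(-47, Mul(-1, Pow(6, Rational(1, 2)))))) = Mul(-12, Add(-33, Mul(-1, Pow(6, Rational(1, 2))))) = Add(396, Mul(12, Pow(6, Rational(1, 2))))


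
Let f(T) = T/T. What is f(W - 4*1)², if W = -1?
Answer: 1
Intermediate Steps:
f(T) = 1
f(W - 4*1)² = 1² = 1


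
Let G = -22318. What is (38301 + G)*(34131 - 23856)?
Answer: 164225325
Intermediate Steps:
(38301 + G)*(34131 - 23856) = (38301 - 22318)*(34131 - 23856) = 15983*10275 = 164225325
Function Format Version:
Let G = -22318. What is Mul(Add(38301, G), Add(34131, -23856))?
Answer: 164225325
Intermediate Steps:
Mul(Add(38301, G), Add(34131, -23856)) = Mul(Add(38301, -22318), Add(34131, -23856)) = Mul(15983, 10275) = 164225325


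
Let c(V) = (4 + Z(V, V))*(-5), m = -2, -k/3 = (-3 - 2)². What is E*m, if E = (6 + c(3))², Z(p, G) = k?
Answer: -260642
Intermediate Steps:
k = -75 (k = -3*(-3 - 2)² = -3*(-5)² = -3*25 = -75)
Z(p, G) = -75
c(V) = 355 (c(V) = (4 - 75)*(-5) = -71*(-5) = 355)
E = 130321 (E = (6 + 355)² = 361² = 130321)
E*m = 130321*(-2) = -260642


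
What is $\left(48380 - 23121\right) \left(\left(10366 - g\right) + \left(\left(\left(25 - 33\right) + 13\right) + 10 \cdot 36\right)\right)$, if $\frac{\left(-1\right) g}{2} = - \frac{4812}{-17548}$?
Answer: $\frac{1189176114477}{4387} \approx 2.7107 \cdot 10^{8}$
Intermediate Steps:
$g = - \frac{2406}{4387}$ ($g = - 2 \left(- \frac{4812}{-17548}\right) = - 2 \left(\left(-4812\right) \left(- \frac{1}{17548}\right)\right) = \left(-2\right) \frac{1203}{4387} = - \frac{2406}{4387} \approx -0.54844$)
$\left(48380 - 23121\right) \left(\left(10366 - g\right) + \left(\left(\left(25 - 33\right) + 13\right) + 10 \cdot 36\right)\right) = \left(48380 - 23121\right) \left(\left(10366 - - \frac{2406}{4387}\right) + \left(\left(\left(25 - 33\right) + 13\right) + 10 \cdot 36\right)\right) = 25259 \left(\left(10366 + \frac{2406}{4387}\right) + \left(\left(-8 + 13\right) + 360\right)\right) = 25259 \left(\frac{45478048}{4387} + \left(5 + 360\right)\right) = 25259 \left(\frac{45478048}{4387} + 365\right) = 25259 \cdot \frac{47079303}{4387} = \frac{1189176114477}{4387}$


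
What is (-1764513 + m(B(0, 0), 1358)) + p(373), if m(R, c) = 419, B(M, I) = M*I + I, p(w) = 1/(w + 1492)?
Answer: -3290035309/1865 ≈ -1.7641e+6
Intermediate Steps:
p(w) = 1/(1492 + w)
B(M, I) = I + I*M (B(M, I) = I*M + I = I + I*M)
(-1764513 + m(B(0, 0), 1358)) + p(373) = (-1764513 + 419) + 1/(1492 + 373) = -1764094 + 1/1865 = -3290035309/1865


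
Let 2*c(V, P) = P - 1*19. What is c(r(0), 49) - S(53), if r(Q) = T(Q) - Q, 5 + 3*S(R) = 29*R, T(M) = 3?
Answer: -1487/3 ≈ -495.67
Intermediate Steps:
S(R) = -5/3 + 29*R/3 (S(R) = -5/3 + (29*R)/3 = -5/3 + 29*R/3)
r(Q) = 3 - Q
c(V, P) = -19/2 + P/2 (c(V, P) = (P - 1*19)/2 = (P - 19)/2 = (-19 + P)/2 = -19/2 + P/2)
c(r(0), 49) - S(53) = (-19/2 + (½)*49) - (-5/3 + (29/3)*53) = (-19/2 + 49/2) - (-5/3 + 1537/3) = 15 - 1*1532/3 = 15 - 1532/3 = -1487/3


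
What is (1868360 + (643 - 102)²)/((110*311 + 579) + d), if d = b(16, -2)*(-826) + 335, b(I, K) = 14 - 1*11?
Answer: 720347/10882 ≈ 66.196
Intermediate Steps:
b(I, K) = 3 (b(I, K) = 14 - 11 = 3)
d = -2143 (d = 3*(-826) + 335 = -2478 + 335 = -2143)
(1868360 + (643 - 102)²)/((110*311 + 579) + d) = (1868360 + (643 - 102)²)/((110*311 + 579) - 2143) = (1868360 + 541²)/((34210 + 579) - 2143) = (1868360 + 292681)/(34789 - 2143) = 2161041/32646 = 2161041*(1/32646) = 720347/10882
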